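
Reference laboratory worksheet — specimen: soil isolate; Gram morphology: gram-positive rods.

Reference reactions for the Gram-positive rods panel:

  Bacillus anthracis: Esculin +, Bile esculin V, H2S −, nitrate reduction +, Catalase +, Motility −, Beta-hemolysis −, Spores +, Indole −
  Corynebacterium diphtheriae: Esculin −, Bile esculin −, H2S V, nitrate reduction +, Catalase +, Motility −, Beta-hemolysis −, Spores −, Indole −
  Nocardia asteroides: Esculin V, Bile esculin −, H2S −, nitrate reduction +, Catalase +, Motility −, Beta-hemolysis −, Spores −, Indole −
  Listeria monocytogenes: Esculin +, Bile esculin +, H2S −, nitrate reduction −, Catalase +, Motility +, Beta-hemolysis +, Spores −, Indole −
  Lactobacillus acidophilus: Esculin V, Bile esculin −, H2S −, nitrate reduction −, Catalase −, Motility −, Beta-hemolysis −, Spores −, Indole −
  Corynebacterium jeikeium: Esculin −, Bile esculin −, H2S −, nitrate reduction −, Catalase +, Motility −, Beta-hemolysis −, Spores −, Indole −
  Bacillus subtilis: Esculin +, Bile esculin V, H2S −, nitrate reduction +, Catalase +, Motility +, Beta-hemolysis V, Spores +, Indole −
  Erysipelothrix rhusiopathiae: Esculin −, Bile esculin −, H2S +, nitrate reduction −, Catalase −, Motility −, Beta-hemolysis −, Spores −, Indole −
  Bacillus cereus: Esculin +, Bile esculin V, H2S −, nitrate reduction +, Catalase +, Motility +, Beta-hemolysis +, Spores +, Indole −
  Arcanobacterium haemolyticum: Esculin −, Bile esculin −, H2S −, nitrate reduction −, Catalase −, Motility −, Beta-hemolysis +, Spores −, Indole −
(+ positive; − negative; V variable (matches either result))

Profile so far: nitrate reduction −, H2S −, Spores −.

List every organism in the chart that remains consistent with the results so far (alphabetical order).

Arcanobacterium haemolyticum, Corynebacterium jeikeium, Lactobacillus acidophilus, Listeria monocytogenes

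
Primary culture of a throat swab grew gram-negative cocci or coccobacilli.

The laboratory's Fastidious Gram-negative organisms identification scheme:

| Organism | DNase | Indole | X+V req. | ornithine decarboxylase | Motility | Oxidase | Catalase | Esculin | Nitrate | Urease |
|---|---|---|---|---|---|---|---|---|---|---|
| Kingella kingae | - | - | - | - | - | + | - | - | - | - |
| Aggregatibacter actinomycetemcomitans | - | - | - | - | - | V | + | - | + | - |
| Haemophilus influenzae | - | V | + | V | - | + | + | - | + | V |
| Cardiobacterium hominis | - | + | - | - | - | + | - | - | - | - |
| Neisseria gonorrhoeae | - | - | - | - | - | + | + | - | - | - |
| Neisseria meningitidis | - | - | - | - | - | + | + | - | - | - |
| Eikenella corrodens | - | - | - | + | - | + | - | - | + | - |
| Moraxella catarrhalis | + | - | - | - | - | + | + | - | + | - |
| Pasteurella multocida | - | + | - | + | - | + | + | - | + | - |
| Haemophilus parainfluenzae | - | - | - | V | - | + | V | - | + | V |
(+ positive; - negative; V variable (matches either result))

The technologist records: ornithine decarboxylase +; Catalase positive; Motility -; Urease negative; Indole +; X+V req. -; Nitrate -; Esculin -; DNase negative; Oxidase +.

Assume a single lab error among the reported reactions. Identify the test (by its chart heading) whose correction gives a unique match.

Nitrate

As reported, no row in the chart matches all 10 reactions.
Reversing Motility → still no organism matches.
Reversing Catalase → still no organism matches.
Reversing Nitrate (to +) → unique match: Pasteurella multocida.
Reversing Esculin → still no organism matches.
Reversing ornithine decarboxylase → still no organism matches.
Reversing Oxidase → still no organism matches.
Reversing X+V req. → still no organism matches.
Reversing Indole → still no organism matches.
Reversing DNase → still no organism matches.
Reversing Urease → still no organism matches.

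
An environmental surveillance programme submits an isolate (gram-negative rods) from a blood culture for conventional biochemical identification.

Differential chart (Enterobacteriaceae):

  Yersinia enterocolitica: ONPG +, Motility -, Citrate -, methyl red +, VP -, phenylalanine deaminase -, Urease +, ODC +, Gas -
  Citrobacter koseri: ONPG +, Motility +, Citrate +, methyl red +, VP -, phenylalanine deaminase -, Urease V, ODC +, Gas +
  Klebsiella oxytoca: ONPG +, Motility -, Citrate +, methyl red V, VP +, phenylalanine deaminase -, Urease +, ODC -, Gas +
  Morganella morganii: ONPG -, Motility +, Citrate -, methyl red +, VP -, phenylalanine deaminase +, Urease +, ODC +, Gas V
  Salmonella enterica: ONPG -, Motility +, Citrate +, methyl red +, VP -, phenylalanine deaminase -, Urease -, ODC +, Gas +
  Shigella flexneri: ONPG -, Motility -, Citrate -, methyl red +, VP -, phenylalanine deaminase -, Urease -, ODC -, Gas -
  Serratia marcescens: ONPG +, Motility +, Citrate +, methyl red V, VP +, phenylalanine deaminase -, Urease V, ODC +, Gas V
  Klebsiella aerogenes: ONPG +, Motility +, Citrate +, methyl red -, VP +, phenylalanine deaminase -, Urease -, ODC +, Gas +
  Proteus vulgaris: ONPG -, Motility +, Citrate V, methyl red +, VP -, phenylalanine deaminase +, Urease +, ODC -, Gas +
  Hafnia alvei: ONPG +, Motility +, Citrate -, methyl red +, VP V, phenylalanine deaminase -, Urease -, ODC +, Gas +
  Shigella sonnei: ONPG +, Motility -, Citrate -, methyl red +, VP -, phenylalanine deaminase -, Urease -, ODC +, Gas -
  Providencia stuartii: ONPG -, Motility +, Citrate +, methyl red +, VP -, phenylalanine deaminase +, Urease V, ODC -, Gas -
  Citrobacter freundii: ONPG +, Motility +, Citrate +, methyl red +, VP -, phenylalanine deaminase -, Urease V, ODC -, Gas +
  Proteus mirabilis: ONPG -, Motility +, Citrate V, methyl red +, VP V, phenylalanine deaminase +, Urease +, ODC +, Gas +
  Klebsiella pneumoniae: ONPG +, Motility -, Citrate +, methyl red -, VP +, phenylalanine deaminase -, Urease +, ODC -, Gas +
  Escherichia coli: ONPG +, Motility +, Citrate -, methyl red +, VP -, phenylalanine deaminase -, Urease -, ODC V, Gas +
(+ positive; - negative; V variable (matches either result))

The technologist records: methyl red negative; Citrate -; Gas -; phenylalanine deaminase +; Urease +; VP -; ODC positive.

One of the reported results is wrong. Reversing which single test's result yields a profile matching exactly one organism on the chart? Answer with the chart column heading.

methyl red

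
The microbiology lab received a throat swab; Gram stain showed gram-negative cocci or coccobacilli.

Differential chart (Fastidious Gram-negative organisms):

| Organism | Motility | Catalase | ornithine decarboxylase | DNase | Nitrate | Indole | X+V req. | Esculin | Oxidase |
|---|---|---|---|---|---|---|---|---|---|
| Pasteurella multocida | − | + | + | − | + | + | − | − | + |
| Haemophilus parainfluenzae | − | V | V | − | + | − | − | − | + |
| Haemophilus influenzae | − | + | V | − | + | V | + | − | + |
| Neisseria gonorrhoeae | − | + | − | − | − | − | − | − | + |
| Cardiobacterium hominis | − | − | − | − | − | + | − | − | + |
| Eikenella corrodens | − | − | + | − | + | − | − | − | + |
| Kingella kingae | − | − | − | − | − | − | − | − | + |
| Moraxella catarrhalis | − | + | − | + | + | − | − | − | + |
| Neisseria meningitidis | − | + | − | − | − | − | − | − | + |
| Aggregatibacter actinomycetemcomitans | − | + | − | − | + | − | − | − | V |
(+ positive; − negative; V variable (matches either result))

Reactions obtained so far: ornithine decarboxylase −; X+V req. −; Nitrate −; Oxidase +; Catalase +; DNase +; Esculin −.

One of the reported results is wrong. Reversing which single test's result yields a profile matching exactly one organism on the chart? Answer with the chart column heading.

Nitrate

As reported, no row in the chart matches all 7 reactions.
Reversing Nitrate (to +) → unique match: Moraxella catarrhalis.
Reversing DNase → 2 organisms match (not unique).
Reversing Oxidase → still no organism matches.
Reversing Catalase → still no organism matches.
Reversing Esculin → still no organism matches.
Reversing X+V req. → still no organism matches.
Reversing ornithine decarboxylase → still no organism matches.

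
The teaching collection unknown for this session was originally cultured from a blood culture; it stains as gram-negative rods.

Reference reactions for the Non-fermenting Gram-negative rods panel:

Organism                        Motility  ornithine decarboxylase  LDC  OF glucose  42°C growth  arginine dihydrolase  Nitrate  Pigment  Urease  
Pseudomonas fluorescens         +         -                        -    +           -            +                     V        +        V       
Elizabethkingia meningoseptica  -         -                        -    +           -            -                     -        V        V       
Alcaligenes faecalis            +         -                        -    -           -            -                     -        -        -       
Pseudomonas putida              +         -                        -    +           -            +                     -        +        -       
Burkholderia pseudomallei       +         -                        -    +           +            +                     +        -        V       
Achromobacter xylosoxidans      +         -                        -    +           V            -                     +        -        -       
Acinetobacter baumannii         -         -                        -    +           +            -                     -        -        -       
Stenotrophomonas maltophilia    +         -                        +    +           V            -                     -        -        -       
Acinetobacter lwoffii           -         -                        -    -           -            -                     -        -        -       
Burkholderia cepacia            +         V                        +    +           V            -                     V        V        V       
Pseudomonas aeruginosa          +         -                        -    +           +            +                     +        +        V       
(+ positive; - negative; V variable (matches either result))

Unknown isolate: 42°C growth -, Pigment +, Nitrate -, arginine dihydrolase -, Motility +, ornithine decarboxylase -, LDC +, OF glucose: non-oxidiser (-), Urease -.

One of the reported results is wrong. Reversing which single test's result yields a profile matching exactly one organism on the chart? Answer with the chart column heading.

OF glucose

As reported, no row in the chart matches all 9 reactions.
Reversing OF glucose (to +) → unique match: Burkholderia cepacia.
Reversing Urease → still no organism matches.
Reversing Pigment → still no organism matches.
Reversing Nitrate → still no organism matches.
Reversing LDC → still no organism matches.
Reversing arginine dihydrolase → still no organism matches.
Reversing 42°C growth → still no organism matches.
Reversing ornithine decarboxylase → still no organism matches.
Reversing Motility → still no organism matches.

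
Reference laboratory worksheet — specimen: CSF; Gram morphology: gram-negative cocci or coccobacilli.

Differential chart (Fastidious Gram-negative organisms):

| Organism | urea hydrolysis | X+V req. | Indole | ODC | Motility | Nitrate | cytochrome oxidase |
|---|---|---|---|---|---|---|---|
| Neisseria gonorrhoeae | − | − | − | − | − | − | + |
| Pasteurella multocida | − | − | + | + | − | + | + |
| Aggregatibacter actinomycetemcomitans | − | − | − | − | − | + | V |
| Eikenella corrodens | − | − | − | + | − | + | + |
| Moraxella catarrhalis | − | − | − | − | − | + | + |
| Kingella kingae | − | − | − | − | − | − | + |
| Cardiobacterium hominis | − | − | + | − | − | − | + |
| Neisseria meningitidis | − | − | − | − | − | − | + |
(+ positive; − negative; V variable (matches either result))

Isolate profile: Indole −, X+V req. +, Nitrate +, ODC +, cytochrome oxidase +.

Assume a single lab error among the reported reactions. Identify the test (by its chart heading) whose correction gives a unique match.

X+V req.

As reported, no row in the chart matches all 5 reactions.
Reversing Nitrate → still no organism matches.
Reversing Indole → still no organism matches.
Reversing ODC → still no organism matches.
Reversing cytochrome oxidase → still no organism matches.
Reversing X+V req. (to −) → unique match: Eikenella corrodens.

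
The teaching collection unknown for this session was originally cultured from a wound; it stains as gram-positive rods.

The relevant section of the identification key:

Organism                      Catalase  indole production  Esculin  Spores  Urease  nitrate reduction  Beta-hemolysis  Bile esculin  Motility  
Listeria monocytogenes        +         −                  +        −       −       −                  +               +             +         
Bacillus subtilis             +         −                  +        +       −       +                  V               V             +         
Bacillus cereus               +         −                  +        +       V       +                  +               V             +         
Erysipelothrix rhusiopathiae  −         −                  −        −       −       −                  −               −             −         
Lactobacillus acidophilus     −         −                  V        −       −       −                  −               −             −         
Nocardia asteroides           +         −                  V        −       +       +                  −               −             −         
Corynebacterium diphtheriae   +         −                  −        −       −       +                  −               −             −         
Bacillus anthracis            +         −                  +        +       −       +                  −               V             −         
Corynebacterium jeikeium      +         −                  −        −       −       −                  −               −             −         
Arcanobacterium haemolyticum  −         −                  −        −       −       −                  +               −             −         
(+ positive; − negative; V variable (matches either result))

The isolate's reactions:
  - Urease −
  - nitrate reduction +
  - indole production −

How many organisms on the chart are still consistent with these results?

4

nitrate reduction +: excludes 5 organisms — 5 left.
indole production −: all 5 remaining candidates are consistent.
Urease −: excludes Nocardia asteroides — 4 left.
Still consistent: Bacillus anthracis, Bacillus cereus, Bacillus subtilis, Corynebacterium diphtheriae.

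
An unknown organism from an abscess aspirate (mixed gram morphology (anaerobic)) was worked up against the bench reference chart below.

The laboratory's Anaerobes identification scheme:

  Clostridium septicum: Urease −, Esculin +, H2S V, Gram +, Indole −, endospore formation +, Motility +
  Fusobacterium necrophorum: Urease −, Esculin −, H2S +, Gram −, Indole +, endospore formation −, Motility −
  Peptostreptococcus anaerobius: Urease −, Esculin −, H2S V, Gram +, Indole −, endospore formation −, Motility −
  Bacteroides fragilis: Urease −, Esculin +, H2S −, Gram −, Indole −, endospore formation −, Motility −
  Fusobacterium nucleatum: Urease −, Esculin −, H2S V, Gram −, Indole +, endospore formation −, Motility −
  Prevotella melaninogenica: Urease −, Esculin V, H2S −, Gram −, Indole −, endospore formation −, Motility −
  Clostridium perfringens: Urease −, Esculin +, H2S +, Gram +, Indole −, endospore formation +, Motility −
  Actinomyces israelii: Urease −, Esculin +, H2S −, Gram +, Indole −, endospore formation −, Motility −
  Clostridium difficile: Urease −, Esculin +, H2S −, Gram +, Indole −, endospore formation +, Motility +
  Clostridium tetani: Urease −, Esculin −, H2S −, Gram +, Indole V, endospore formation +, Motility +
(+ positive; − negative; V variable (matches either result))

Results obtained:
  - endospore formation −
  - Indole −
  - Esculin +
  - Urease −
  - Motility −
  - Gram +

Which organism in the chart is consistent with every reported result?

Actinomyces israelii

Motility −: excludes Clostridium septicum, Clostridium difficile, Clostridium tetani — 7 left.
endospore formation −: excludes Clostridium perfringens — 6 left.
Gram +: excludes Fusobacterium necrophorum, Bacteroides fragilis, Fusobacterium nucleatum, Prevotella melaninogenica — 2 left.
Urease −: all 2 remaining candidates are consistent.
Esculin +: excludes Peptostreptococcus anaerobius — 1 left.
Indole −: the one remaining candidate is consistent.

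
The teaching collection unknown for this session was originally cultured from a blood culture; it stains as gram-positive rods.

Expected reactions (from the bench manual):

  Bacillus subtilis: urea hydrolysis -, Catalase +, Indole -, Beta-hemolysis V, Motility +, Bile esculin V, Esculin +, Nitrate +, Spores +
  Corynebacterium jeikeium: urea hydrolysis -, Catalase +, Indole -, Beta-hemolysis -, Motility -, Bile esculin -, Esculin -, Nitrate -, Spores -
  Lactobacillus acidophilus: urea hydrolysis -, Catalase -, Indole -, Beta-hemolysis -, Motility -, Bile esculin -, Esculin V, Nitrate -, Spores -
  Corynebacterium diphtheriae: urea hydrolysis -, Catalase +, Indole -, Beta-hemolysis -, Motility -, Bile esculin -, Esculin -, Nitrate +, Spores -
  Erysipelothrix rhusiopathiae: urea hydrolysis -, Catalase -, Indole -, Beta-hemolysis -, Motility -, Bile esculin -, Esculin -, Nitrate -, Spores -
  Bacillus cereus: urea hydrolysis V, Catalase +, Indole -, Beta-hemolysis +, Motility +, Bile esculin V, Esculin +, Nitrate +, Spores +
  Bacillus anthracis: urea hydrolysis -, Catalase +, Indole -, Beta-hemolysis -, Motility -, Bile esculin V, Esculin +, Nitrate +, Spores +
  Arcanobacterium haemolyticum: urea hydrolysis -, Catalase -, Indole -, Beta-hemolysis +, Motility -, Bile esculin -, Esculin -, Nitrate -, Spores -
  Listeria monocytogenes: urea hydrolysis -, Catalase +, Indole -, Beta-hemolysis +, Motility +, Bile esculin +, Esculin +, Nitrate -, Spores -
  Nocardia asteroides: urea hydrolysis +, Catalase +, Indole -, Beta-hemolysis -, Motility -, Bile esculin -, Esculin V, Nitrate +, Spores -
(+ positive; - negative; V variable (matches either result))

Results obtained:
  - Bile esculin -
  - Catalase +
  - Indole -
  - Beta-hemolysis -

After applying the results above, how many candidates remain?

Beta-hemolysis -: excludes Bacillus cereus, Arcanobacterium haemolyticum, Listeria monocytogenes — 7 left.
Bile esculin -: all 7 remaining candidates are consistent.
Indole -: all 7 remaining candidates are consistent.
Catalase +: excludes Lactobacillus acidophilus, Erysipelothrix rhusiopathiae — 5 left.
Still consistent: Bacillus anthracis, Bacillus subtilis, Corynebacterium diphtheriae, Corynebacterium jeikeium, Nocardia asteroides.

5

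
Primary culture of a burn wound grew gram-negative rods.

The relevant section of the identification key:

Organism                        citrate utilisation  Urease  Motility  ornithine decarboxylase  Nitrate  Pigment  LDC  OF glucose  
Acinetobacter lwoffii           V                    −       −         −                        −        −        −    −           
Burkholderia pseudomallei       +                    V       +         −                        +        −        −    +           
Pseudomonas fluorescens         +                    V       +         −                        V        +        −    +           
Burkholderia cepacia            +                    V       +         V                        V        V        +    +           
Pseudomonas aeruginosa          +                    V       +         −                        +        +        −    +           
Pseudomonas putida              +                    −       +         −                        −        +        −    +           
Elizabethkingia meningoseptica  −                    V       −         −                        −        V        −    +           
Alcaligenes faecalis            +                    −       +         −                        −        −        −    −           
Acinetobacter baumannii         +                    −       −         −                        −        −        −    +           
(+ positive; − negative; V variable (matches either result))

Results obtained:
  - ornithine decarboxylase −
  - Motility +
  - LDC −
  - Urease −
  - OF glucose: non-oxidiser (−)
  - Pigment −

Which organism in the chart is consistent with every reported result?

LDC −: excludes Burkholderia cepacia — 8 left.
ornithine decarboxylase −: all 8 remaining candidates are consistent.
Urease −: all 8 remaining candidates are consistent.
OF glucose −: excludes 6 organisms — 2 left.
Pigment −: all 2 remaining candidates are consistent.
Motility +: excludes Acinetobacter lwoffii — 1 left.

Alcaligenes faecalis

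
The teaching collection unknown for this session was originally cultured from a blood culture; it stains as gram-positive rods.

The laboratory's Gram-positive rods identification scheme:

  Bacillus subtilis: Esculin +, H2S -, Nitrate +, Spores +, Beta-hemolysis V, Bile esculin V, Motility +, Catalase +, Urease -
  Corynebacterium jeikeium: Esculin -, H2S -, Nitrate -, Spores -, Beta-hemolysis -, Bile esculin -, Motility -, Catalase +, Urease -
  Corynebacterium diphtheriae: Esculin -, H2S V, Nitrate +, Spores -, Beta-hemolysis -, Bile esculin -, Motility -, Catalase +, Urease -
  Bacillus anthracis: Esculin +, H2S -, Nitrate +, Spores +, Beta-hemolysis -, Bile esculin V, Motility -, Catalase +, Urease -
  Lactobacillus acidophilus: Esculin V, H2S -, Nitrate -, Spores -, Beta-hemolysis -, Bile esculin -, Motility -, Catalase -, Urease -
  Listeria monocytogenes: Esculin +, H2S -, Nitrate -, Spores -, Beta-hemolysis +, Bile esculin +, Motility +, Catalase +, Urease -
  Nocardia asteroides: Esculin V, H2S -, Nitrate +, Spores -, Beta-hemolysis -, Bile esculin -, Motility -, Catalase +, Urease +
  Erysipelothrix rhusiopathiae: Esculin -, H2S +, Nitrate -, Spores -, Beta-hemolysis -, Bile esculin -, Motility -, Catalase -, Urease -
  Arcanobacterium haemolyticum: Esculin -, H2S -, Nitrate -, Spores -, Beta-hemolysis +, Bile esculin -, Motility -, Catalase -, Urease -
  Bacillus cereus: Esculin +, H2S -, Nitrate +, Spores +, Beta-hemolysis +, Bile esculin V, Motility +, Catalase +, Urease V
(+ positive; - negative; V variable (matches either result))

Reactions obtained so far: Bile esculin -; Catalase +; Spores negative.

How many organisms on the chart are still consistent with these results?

Catalase +: excludes Lactobacillus acidophilus, Erysipelothrix rhusiopathiae, Arcanobacterium haemolyticum — 7 left.
Spores -: excludes Bacillus subtilis, Bacillus anthracis, Bacillus cereus — 4 left.
Bile esculin -: excludes Listeria monocytogenes — 3 left.
Still consistent: Corynebacterium diphtheriae, Corynebacterium jeikeium, Nocardia asteroides.

3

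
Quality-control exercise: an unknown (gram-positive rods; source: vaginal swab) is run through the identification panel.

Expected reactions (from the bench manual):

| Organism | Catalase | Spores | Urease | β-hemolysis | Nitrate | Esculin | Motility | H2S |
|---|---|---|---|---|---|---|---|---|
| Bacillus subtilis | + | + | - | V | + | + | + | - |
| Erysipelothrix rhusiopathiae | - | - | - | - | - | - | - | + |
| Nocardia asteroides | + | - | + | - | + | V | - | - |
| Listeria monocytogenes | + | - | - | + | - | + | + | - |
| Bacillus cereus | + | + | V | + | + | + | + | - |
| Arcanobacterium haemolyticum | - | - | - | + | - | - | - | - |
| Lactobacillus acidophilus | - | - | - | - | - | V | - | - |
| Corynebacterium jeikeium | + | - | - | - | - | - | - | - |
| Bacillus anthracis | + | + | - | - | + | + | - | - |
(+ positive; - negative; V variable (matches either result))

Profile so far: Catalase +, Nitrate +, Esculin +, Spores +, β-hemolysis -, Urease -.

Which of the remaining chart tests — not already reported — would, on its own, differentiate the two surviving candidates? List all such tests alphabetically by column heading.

Motility

Esculin +: excludes Erysipelothrix rhusiopathiae, Arcanobacterium haemolyticum, Corynebacterium jeikeium — 6 left.
Spores +: excludes Nocardia asteroides, Listeria monocytogenes, Lactobacillus acidophilus — 3 left.
Urease -: all 3 remaining candidates are consistent.
Nitrate +: all 3 remaining candidates are consistent.
Catalase +: all 3 remaining candidates are consistent.
β-hemolysis -: excludes Bacillus cereus — 2 left.
Two candidates remain: Bacillus anthracis and Bacillus subtilis.
  Motility: Bacillus anthracis -, Bacillus subtilis + — discriminates.
  H2S: - vs - — same for both, does not separate.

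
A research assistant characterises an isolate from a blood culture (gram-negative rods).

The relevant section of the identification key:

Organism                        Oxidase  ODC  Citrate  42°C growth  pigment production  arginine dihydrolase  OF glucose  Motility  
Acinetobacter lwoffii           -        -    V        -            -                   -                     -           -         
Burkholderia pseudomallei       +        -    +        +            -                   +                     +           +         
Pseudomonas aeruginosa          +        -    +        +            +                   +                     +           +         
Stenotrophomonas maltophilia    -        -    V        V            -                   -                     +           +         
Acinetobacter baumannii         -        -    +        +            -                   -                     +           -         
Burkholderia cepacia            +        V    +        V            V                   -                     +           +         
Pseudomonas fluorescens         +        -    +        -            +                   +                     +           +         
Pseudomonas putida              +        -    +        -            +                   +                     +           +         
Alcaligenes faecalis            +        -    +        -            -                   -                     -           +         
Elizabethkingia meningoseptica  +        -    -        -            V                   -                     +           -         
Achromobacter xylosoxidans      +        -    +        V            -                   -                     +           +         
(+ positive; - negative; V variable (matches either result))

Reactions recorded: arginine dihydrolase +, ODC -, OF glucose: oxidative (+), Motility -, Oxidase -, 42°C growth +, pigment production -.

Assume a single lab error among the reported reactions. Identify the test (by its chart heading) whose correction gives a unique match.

arginine dihydrolase

As reported, no row in the chart matches all 7 reactions.
Reversing 42°C growth → still no organism matches.
Reversing OF glucose → still no organism matches.
Reversing pigment production → still no organism matches.
Reversing ODC → still no organism matches.
Reversing Oxidase → still no organism matches.
Reversing arginine dihydrolase (to -) → unique match: Acinetobacter baumannii.
Reversing Motility → still no organism matches.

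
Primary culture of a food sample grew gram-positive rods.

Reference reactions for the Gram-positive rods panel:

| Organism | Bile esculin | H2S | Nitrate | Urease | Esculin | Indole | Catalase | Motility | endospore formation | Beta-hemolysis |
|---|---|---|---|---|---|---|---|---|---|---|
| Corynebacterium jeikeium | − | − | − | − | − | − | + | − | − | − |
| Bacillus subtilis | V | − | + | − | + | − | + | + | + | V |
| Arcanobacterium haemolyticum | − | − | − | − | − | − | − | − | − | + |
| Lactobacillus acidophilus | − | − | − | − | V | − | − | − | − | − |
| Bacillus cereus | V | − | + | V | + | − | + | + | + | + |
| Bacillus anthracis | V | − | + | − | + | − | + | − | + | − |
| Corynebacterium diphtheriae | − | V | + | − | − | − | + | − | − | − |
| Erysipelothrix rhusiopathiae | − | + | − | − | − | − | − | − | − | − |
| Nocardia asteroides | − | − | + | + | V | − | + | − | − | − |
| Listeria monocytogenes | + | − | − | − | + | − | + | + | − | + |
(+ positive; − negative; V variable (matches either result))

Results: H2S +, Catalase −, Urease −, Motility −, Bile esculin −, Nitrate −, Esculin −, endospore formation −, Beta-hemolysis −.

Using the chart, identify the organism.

Bile esculin −: excludes Listeria monocytogenes — 9 left.
H2S +: excludes 7 organisms — 2 left.
Esculin −: all 2 remaining candidates are consistent.
Nitrate −: excludes Corynebacterium diphtheriae — 1 left.
Urease −: the one remaining candidate is consistent.
Motility −: the one remaining candidate is consistent.
Catalase −: the one remaining candidate is consistent.
Beta-hemolysis −: the one remaining candidate is consistent.
endospore formation −: the one remaining candidate is consistent.

Erysipelothrix rhusiopathiae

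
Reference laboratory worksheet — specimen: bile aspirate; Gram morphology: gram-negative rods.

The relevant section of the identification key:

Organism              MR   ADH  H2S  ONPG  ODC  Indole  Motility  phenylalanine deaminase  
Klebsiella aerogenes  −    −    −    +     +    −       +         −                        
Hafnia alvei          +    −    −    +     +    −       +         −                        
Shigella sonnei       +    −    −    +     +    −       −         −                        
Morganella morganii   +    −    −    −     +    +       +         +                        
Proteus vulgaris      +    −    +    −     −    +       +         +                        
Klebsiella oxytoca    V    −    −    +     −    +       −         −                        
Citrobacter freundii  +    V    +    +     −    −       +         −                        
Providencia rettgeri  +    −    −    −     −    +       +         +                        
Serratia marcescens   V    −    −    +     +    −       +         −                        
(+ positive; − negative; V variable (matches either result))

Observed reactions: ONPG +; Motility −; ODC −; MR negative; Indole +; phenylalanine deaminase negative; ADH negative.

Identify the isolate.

Klebsiella oxytoca

MR −: excludes 6 organisms — 3 left.
ODC −: excludes Klebsiella aerogenes, Serratia marcescens — 1 left.
Motility −: the one remaining candidate is consistent.
phenylalanine deaminase −: the one remaining candidate is consistent.
Indole +: the one remaining candidate is consistent.
ONPG +: the one remaining candidate is consistent.
ADH −: the one remaining candidate is consistent.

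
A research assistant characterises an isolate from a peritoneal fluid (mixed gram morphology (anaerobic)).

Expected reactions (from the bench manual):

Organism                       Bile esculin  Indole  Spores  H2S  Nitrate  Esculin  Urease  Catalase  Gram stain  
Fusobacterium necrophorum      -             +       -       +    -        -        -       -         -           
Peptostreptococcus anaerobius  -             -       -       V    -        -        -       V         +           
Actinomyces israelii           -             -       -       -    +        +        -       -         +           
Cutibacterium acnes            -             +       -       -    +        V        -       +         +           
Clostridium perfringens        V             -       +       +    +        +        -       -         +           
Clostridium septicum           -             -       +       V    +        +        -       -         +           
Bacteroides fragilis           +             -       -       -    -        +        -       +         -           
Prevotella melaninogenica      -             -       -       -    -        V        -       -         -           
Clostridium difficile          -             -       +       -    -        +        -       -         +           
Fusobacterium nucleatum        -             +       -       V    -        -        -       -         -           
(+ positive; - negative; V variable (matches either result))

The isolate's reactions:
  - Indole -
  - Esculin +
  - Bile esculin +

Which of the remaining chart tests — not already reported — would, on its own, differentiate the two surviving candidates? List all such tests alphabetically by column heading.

Catalase, Gram stain, H2S, Nitrate, Spores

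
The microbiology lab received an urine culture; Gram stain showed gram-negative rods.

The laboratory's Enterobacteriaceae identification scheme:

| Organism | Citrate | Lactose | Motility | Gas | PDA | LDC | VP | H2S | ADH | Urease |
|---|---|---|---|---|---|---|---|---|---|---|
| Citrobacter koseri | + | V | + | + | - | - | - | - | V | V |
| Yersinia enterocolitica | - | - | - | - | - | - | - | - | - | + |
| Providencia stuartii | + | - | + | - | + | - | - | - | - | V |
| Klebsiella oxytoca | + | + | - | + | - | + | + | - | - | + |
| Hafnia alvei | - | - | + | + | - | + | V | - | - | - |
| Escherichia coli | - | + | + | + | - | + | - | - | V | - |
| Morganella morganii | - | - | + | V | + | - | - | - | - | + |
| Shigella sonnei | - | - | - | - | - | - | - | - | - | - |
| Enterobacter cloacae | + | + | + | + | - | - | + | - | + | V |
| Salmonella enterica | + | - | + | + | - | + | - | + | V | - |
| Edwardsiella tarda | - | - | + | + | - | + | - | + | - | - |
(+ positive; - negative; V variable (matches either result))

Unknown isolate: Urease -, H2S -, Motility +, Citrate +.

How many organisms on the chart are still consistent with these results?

Citrate +: excludes 6 organisms — 5 left.
Urease -: excludes Klebsiella oxytoca — 4 left.
Motility +: all 4 remaining candidates are consistent.
H2S -: excludes Salmonella enterica — 3 left.
Still consistent: Citrobacter koseri, Enterobacter cloacae, Providencia stuartii.

3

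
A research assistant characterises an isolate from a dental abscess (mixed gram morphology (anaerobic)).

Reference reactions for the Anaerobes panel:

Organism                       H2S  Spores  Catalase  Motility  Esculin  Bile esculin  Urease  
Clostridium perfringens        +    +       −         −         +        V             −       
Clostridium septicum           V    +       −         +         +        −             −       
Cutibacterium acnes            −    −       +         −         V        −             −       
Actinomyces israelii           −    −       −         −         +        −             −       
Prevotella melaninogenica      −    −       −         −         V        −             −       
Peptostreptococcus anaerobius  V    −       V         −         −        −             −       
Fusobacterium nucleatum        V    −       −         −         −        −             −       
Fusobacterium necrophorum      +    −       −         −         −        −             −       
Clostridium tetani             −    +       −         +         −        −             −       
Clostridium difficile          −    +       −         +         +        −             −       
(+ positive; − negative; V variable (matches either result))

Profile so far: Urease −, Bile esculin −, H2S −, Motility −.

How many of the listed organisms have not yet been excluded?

5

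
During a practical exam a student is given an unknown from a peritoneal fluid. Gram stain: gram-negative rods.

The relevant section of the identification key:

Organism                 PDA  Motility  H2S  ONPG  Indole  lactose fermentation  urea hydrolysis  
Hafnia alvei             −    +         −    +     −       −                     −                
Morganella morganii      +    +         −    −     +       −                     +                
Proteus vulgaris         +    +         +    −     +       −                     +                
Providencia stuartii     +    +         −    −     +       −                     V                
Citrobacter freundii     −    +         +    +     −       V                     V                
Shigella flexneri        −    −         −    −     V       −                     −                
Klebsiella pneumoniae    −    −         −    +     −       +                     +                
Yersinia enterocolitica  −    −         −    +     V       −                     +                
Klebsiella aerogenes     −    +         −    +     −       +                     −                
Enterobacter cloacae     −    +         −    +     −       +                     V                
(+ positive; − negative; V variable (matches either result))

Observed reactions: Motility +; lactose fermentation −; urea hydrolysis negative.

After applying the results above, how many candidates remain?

Motility +: excludes Shigella flexneri, Klebsiella pneumoniae, Yersinia enterocolitica — 7 left.
lactose fermentation −: excludes Klebsiella aerogenes, Enterobacter cloacae — 5 left.
urea hydrolysis −: excludes Morganella morganii, Proteus vulgaris — 3 left.
Still consistent: Citrobacter freundii, Hafnia alvei, Providencia stuartii.

3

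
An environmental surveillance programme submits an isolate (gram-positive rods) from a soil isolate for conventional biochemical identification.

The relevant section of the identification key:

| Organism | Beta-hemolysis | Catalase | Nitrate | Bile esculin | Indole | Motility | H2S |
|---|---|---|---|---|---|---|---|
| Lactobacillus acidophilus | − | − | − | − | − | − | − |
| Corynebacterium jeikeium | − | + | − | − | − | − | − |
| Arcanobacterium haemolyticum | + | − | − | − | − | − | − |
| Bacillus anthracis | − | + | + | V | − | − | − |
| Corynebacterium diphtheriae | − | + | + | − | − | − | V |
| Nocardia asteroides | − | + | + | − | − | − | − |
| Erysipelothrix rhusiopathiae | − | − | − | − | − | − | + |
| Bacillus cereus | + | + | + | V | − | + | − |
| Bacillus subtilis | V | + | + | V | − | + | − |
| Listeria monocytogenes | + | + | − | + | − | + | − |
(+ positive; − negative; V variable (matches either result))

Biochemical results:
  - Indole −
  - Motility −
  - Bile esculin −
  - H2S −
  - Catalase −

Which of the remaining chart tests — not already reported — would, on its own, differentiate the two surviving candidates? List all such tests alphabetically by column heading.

Beta-hemolysis

H2S −: excludes Erysipelothrix rhusiopathiae — 9 left.
Bile esculin −: excludes Listeria monocytogenes — 8 left.
Motility −: excludes Bacillus cereus, Bacillus subtilis — 6 left.
Indole −: all 6 remaining candidates are consistent.
Catalase −: excludes Corynebacterium jeikeium, Bacillus anthracis, Corynebacterium diphtheriae, Nocardia asteroides — 2 left.
Two candidates remain: Arcanobacterium haemolyticum and Lactobacillus acidophilus.
  Beta-hemolysis: Arcanobacterium haemolyticum +, Lactobacillus acidophilus − — discriminates.
  Nitrate: − vs − — same for both, does not separate.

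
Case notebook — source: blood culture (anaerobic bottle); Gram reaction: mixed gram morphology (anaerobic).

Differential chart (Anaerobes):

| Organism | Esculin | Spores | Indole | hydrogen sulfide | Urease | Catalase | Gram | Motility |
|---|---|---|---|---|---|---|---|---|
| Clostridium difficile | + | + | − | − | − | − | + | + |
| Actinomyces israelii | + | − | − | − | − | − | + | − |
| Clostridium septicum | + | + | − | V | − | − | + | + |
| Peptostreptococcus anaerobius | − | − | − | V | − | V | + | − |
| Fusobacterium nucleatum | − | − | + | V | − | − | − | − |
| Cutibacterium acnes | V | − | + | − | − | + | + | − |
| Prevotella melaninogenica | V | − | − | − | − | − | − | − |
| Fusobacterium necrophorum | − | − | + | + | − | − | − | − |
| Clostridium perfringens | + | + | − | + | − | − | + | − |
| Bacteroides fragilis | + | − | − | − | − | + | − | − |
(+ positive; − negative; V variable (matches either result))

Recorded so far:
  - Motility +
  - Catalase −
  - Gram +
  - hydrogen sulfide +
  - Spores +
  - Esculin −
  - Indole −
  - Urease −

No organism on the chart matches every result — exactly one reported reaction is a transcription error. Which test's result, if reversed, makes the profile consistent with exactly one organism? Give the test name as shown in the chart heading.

Esculin

As reported, no row in the chart matches all 8 reactions.
Reversing Catalase → still no organism matches.
Reversing Urease → still no organism matches.
Reversing hydrogen sulfide → still no organism matches.
Reversing Spores → still no organism matches.
Reversing Esculin (to +) → unique match: Clostridium septicum.
Reversing Gram → still no organism matches.
Reversing Motility → still no organism matches.
Reversing Indole → still no organism matches.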